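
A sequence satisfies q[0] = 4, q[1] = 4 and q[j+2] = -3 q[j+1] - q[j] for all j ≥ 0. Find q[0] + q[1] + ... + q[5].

224

q[2] = -3*4 - 4 = -16
q[3] = -3*(-16) - 4 = 44
q[4] = -3*44 - (-16) = -116
q[5] = -3*(-116) - 44 = 304
Sum = 4 + 4 + (-16) + 44 + (-116) + 304 = 224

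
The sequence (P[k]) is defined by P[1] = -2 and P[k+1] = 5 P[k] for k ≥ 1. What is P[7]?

P[2] = 5(-2) = -10
P[3] = 5(-10) = -50
P[4] = 5(-50) = -250
P[5] = 5(-250) = -1250
P[6] = 5(-1250) = -6250
P[7] = 5(-6250) = -31250

-31250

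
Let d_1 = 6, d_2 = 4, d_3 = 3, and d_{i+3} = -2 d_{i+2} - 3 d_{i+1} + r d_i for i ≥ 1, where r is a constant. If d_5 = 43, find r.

-2

d_4 = -18 + 6r
d_5 = 27 - 8r
So 27 - 8r = 43, giving r = -2.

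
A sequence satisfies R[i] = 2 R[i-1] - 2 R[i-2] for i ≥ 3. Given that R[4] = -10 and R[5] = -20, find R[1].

5

Rearranging, R[i-2] = (R[i] - 2 R[i-1]) / -2.
R[3] = (-20 - 2(-10)) / -2 = 0/-2 = 0
R[2] = (-10 - 2(0)) / -2 = -10/-2 = 5
R[1] = (0 - 2(5)) / -2 = -10/-2 = 5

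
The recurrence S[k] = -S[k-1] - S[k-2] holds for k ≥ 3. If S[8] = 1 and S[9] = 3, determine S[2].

Rearranging, S[k-2] = -(S[k] + S[k-1]).
S[7] = -(3 + 1) = -4
S[6] = -(1 + (-4)) = 3
S[5] = -(-4 + 3) = 1
S[4] = -(3 + 1) = -4
S[3] = -(1 + (-4)) = 3
S[2] = -(-4 + 3) = 1

1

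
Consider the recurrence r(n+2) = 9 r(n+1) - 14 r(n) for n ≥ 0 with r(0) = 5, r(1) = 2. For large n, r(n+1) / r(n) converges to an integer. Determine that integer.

The characteristic equation is r^2 - 9r + 14 = 0, which factors as (r - 7)(r - 2) = 0.
So the roots are 7 and 2. Since |7| > |2| and the coefficient of 7^n is non-zero, the ratio tends to 7.

7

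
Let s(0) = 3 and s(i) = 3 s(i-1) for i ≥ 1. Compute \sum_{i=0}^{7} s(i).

s(1) = 3·3 = 9
s(2) = 3·9 = 27
s(3) = 3·27 = 81
s(4) = 3·81 = 243
s(5) = 3·243 = 729
s(6) = 3·729 = 2187
s(7) = 3·2187 = 6561
Sum = 3 + 9 + 27 + 81 + 243 + 729 + 2187 + 6561 = 9840

9840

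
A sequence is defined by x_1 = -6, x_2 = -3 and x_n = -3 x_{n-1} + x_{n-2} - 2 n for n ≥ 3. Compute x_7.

x_3 = -3(-3) + (-6) - 6 = -3
x_4 = -3(-3) + (-3) - 8 = -2
x_5 = -3(-2) + (-3) - 10 = -7
x_6 = -3(-7) + (-2) - 12 = 7
x_7 = -3(7) + (-7) - 14 = -42

-42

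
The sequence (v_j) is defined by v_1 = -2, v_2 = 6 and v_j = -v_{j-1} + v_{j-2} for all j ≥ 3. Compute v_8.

v_3 = -6 + (-2) = -8
v_4 = -(-8) + 6 = 14
v_5 = -14 + (-8) = -22
v_6 = -(-22) + 14 = 36
v_7 = -36 + (-22) = -58
v_8 = -(-58) + 36 = 94

94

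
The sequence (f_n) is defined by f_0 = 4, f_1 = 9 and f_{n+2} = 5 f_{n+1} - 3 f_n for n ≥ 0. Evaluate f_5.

2541

f_2 = 5(9) - 3(4) = 33
f_3 = 5(33) - 3(9) = 138
f_4 = 5(138) - 3(33) = 591
f_5 = 5(591) - 3(138) = 2541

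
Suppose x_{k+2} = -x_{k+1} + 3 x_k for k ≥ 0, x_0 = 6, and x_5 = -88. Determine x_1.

2

Let x_1 = z.
x_2 = 18 - z
x_3 = -18 + 4z
x_4 = 72 - 7z
x_5 = -126 + 19z
So -126 + 19z = -88, giving z = 2.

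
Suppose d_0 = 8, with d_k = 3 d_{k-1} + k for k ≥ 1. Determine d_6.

6375

d_1 = 3(8) + 1 = 25
d_2 = 3(25) + 2 = 77
d_3 = 3(77) + 3 = 234
d_4 = 3(234) + 4 = 706
d_5 = 3(706) + 5 = 2123
d_6 = 3(2123) + 6 = 6375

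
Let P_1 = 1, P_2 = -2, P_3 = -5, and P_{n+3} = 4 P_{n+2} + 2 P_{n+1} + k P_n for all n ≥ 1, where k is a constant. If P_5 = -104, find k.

P_4 = -24 + k
P_5 = -106 + 2k
So -106 + 2k = -104, giving k = 1.

1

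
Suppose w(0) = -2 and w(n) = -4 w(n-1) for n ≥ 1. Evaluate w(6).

-8192

w(1) = -4·(-2) = 8
w(2) = -4·8 = -32
w(3) = -4·(-32) = 128
w(4) = -4·128 = -512
w(5) = -4·(-512) = 2048
w(6) = -4·2048 = -8192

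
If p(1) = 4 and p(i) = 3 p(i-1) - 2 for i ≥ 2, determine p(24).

The fixed point is -2/(1 - 3) = 1, so p(i) - 1 = 3(p(i-1) - 1).
Hence p(i) = 3·3^{i-1} + 1.
p(24) = 3·3^{23} + 1 = 3·94143178827 + 1 = 282429536482.

282429536482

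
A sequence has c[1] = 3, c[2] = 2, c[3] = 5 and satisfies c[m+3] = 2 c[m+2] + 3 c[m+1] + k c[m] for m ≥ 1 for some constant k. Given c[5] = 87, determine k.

c[4] = 16 + 3k
c[5] = 47 + 8k
So 47 + 8k = 87, giving k = 5.

5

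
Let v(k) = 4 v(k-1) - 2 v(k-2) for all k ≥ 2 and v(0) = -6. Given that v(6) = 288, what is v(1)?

-3

Let v(1) = y.
v(2) = 12 + 4y
v(3) = 48 + 14y
v(4) = 168 + 48y
v(5) = 576 + 164y
v(6) = 1968 + 560y
So 1968 + 560y = 288, giving y = -3.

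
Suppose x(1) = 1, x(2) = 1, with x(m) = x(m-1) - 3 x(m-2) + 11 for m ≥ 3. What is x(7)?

-31

x(3) = 1 - 3*1 + 11 = 9
x(4) = 9 - 3*1 + 11 = 17
x(5) = 17 - 3*9 + 11 = 1
x(6) = 1 - 3*17 + 11 = -39
x(7) = (-39) - 3*1 + 11 = -31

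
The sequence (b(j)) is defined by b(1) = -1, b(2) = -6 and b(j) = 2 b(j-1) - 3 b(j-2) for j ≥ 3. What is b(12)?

b(3) = 2(-6) - 3(-1) = -9
b(4) = 2(-9) - 3(-6) = 0
b(5) = 2(0) - 3(-9) = 27
b(6) = 2(27) - 3(0) = 54
b(7) = 2(54) - 3(27) = 27
b(8) = 2(27) - 3(54) = -108
b(9) = 2(-108) - 3(27) = -297
b(10) = 2(-297) - 3(-108) = -270
b(11) = 2(-270) - 3(-297) = 351
b(12) = 2(351) - 3(-270) = 1512

1512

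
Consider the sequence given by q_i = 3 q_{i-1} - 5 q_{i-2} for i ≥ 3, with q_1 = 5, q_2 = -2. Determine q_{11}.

-23206

q_3 = 3*(-2) - 5*5 = -31
q_4 = 3*(-31) - 5*(-2) = -83
q_5 = 3*(-83) - 5*(-31) = -94
q_6 = 3*(-94) - 5*(-83) = 133
q_7 = 3*133 - 5*(-94) = 869
q_8 = 3*869 - 5*133 = 1942
q_9 = 3*1942 - 5*869 = 1481
q_{10} = 3*1481 - 5*1942 = -5267
q_{11} = 3*(-5267) - 5*1481 = -23206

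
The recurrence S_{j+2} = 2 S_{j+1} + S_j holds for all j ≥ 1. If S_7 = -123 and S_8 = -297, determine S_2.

Rearranging, S_{j-2} = S_j - 2 S_{j-1}.
S_6 = -297 - 2*(-123) = -51
S_5 = -123 - 2*(-51) = -21
S_4 = -51 - 2*(-21) = -9
S_3 = -21 - 2*(-9) = -3
S_2 = -9 - 2*(-3) = -3

-3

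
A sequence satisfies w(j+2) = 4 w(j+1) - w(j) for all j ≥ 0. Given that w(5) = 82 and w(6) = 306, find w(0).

Rearranging, w(j-2) = -(w(j) - 4 w(j-1)).
w(4) = -(306 - 4(82)) = 22
w(3) = -(82 - 4(22)) = 6
w(2) = -(22 - 4(6)) = 2
w(1) = -(6 - 4(2)) = 2
w(0) = -(2 - 4(2)) = 6

6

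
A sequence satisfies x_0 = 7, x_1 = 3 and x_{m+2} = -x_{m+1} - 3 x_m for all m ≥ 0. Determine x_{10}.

x_2 = -3 - 3·7 = -24
x_3 = -(-24) - 3·3 = 15
x_4 = -15 - 3·(-24) = 57
x_5 = -57 - 3·15 = -102
x_6 = -(-102) - 3·57 = -69
x_7 = -(-69) - 3·(-102) = 375
x_8 = -375 - 3·(-69) = -168
x_9 = -(-168) - 3·375 = -957
x_{10} = -(-957) - 3·(-168) = 1461

1461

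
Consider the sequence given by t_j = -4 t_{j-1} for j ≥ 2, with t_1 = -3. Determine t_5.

t_2 = -4(-3) = 12
t_3 = -4(12) = -48
t_4 = -4(-48) = 192
t_5 = -4(192) = -768

-768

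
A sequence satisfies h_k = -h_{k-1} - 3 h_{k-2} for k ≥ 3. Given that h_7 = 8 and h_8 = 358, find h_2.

Rearranging, h_{k-2} = (h_k + h_{k-1}) / -3.
h_6 = (358 + 8) / -3 = 366/-3 = -122
h_5 = (8 + (-122)) / -3 = -114/-3 = 38
h_4 = (-122 + 38) / -3 = -84/-3 = 28
h_3 = (38 + 28) / -3 = 66/-3 = -22
h_2 = (28 + (-22)) / -3 = 6/-3 = -2

-2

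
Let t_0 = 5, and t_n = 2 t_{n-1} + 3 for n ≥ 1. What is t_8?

t_1 = 2·5 + 3 = 13
t_2 = 2·13 + 3 = 29
t_3 = 2·29 + 3 = 61
t_4 = 2·61 + 3 = 125
t_5 = 2·125 + 3 = 253
t_6 = 2·253 + 3 = 509
t_7 = 2·509 + 3 = 1021
t_8 = 2·1021 + 3 = 2045

2045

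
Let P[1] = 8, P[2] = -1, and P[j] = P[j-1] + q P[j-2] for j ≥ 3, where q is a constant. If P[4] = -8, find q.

P[3] = -1 + 8q
P[4] = -1 + 7q
So -1 + 7q = -8, giving q = -1.

-1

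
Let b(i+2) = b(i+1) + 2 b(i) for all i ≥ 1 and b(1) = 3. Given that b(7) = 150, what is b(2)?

Let b(2) = w.
b(3) = 6 + w
b(4) = 6 + 3w
b(5) = 18 + 5w
b(6) = 30 + 11w
b(7) = 66 + 21w
So 66 + 21w = 150, giving w = 4.

4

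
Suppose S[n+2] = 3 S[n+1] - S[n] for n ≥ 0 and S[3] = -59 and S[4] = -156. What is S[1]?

-4

Rearranging, S[n-2] = -(S[n] - 3 S[n-1]).
S[2] = -(-156 - 3(-59)) = -21
S[1] = -(-59 - 3(-21)) = -4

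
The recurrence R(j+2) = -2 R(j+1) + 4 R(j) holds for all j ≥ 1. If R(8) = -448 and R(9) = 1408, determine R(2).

-3

Rearranging, R(j-2) = (R(j) + 2 R(j-1)) / 4.
R(7) = (1408 + 2·(-448)) / 4 = 512/4 = 128
R(6) = (-448 + 2·128) / 4 = -192/4 = -48
R(5) = (128 + 2·(-48)) / 4 = 32/4 = 8
R(4) = (-48 + 2·8) / 4 = -32/4 = -8
R(3) = (8 + 2·(-8)) / 4 = -8/4 = -2
R(2) = (-8 + 2·(-2)) / 4 = -12/4 = -3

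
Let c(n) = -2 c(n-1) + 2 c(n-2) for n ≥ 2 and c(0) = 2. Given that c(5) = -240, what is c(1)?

-4

Let c(1) = x.
c(2) = 4 - 2x
c(3) = -8 + 6x
c(4) = 24 - 16x
c(5) = -64 + 44x
So -64 + 44x = -240, giving x = -4.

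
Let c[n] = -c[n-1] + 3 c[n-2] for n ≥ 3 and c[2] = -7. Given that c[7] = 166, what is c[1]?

-2

Let c[1] = w.
c[3] = 7 + 3w
c[4] = -28 - 3w
c[5] = 49 + 12w
c[6] = -133 - 21w
c[7] = 280 + 57w
So 280 + 57w = 166, giving w = -2.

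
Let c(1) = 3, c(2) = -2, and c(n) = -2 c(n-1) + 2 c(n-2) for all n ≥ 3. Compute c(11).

c(3) = -2(-2) + 2(3) = 10
c(4) = -2(10) + 2(-2) = -24
c(5) = -2(-24) + 2(10) = 68
c(6) = -2(68) + 2(-24) = -184
c(7) = -2(-184) + 2(68) = 504
c(8) = -2(504) + 2(-184) = -1376
c(9) = -2(-1376) + 2(504) = 3760
c(10) = -2(3760) + 2(-1376) = -10272
c(11) = -2(-10272) + 2(3760) = 28064

28064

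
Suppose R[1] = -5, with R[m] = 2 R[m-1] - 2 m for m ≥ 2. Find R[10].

R[2] = 2*(-5) - 4 = -14
R[3] = 2*(-14) - 6 = -34
R[4] = 2*(-34) - 8 = -76
R[5] = 2*(-76) - 10 = -162
R[6] = 2*(-162) - 12 = -336
R[7] = 2*(-336) - 14 = -686
R[8] = 2*(-686) - 16 = -1388
R[9] = 2*(-1388) - 18 = -2794
R[10] = 2*(-2794) - 20 = -5608

-5608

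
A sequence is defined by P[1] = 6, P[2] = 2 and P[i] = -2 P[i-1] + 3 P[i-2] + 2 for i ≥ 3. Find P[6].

P[3] = -2*2 + 3*6 + 2 = 16
P[4] = -2*16 + 3*2 + 2 = -24
P[5] = -2*(-24) + 3*16 + 2 = 98
P[6] = -2*98 + 3*(-24) + 2 = -266

-266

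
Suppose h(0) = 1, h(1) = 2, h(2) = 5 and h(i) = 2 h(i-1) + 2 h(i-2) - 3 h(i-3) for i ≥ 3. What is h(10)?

h(3) = 2(5) + 2(2) - 3(1) = 11
h(4) = 2(11) + 2(5) - 3(2) = 26
h(5) = 2(26) + 2(11) - 3(5) = 59
h(6) = 2(59) + 2(26) - 3(11) = 137
h(7) = 2(137) + 2(59) - 3(26) = 314
h(8) = 2(314) + 2(137) - 3(59) = 725
h(9) = 2(725) + 2(314) - 3(137) = 1667
h(10) = 2(1667) + 2(725) - 3(314) = 3842

3842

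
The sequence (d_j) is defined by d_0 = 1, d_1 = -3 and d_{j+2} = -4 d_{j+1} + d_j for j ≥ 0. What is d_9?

-317811

d_2 = -4·(-3) + 1 = 13
d_3 = -4·13 + (-3) = -55
d_4 = -4·(-55) + 13 = 233
d_5 = -4·233 + (-55) = -987
d_6 = -4·(-987) + 233 = 4181
d_7 = -4·4181 + (-987) = -17711
d_8 = -4·(-17711) + 4181 = 75025
d_9 = -4·75025 + (-17711) = -317811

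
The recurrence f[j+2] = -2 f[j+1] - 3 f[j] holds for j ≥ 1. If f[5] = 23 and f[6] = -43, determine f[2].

Rearranging, f[j-2] = (f[j] + 2 f[j-1]) / -3.
f[4] = (-43 + 2·23) / -3 = 3/-3 = -1
f[3] = (23 + 2·(-1)) / -3 = 21/-3 = -7
f[2] = (-1 + 2·(-7)) / -3 = -15/-3 = 5

5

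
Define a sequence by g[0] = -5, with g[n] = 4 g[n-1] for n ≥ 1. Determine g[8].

g[1] = 4*(-5) = -20
g[2] = 4*(-20) = -80
g[3] = 4*(-80) = -320
g[4] = 4*(-320) = -1280
g[5] = 4*(-1280) = -5120
g[6] = 4*(-5120) = -20480
g[7] = 4*(-20480) = -81920
g[8] = 4*(-81920) = -327680

-327680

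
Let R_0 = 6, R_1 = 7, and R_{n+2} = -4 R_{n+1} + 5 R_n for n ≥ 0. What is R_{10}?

R_2 = -4·7 + 5·6 = 2
R_3 = -4·2 + 5·7 = 27
R_4 = -4·27 + 5·2 = -98
R_5 = -4·(-98) + 5·27 = 527
R_6 = -4·527 + 5·(-98) = -2598
R_7 = -4·(-2598) + 5·527 = 13027
R_8 = -4·13027 + 5·(-2598) = -65098
R_9 = -4·(-65098) + 5·13027 = 325527
R_{10} = -4·325527 + 5·(-65098) = -1627598

-1627598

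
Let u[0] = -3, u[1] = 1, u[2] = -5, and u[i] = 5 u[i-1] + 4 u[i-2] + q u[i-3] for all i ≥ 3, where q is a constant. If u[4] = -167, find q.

u[3] = -21 - 3q
u[4] = -125 - 14q
So -125 - 14q = -167, giving q = 3.

3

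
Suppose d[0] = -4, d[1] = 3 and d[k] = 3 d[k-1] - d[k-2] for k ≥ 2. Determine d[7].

1707

d[2] = 3(3) - (-4) = 13
d[3] = 3(13) - 3 = 36
d[4] = 3(36) - 13 = 95
d[5] = 3(95) - 36 = 249
d[6] = 3(249) - 95 = 652
d[7] = 3(652) - 249 = 1707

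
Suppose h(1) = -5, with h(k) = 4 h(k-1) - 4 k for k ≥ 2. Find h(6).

-8296

h(2) = 4*(-5) - 8 = -28
h(3) = 4*(-28) - 12 = -124
h(4) = 4*(-124) - 16 = -512
h(5) = 4*(-512) - 20 = -2068
h(6) = 4*(-2068) - 24 = -8296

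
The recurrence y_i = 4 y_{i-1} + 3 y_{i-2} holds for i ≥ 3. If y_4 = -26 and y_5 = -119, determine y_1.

1

Rearranging, y_{i-2} = (y_i - 4 y_{i-1}) / 3.
y_3 = (-119 - 4(-26)) / 3 = -15/3 = -5
y_2 = (-26 - 4(-5)) / 3 = -6/3 = -2
y_1 = (-5 - 4(-2)) / 3 = 3/3 = 1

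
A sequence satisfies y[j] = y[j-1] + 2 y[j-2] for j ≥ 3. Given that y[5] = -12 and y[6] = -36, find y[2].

Rearranging, y[j-2] = (y[j] - y[j-1]) / 2.
y[4] = (-36 - (-12)) / 2 = -24/2 = -12
y[3] = (-12 - (-12)) / 2 = 0/2 = 0
y[2] = (-12 - 0) / 2 = -12/2 = -6

-6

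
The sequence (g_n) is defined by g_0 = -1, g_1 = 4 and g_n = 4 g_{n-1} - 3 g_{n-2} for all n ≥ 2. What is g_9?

49204

g_2 = 4*4 - 3*(-1) = 19
g_3 = 4*19 - 3*4 = 64
g_4 = 4*64 - 3*19 = 199
g_5 = 4*199 - 3*64 = 604
g_6 = 4*604 - 3*199 = 1819
g_7 = 4*1819 - 3*604 = 5464
g_8 = 4*5464 - 3*1819 = 16399
g_9 = 4*16399 - 3*5464 = 49204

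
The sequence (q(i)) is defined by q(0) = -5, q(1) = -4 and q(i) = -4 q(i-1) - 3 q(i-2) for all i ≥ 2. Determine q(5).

q(2) = -4(-4) - 3(-5) = 31
q(3) = -4(31) - 3(-4) = -112
q(4) = -4(-112) - 3(31) = 355
q(5) = -4(355) - 3(-112) = -1084

-1084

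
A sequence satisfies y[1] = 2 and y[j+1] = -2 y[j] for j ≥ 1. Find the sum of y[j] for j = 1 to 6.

-42

y[2] = -2*2 = -4
y[3] = -2*(-4) = 8
y[4] = -2*8 = -16
y[5] = -2*(-16) = 32
y[6] = -2*32 = -64
Sum = 2 + (-4) + 8 + (-16) + 32 + (-64) = -42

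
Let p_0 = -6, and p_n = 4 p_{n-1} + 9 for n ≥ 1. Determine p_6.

-12291

p_1 = 4(-6) + 9 = -15
p_2 = 4(-15) + 9 = -51
p_3 = 4(-51) + 9 = -195
p_4 = 4(-195) + 9 = -771
p_5 = 4(-771) + 9 = -3075
p_6 = 4(-3075) + 9 = -12291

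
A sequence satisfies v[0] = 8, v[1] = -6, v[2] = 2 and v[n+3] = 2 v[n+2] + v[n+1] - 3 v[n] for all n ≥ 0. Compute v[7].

-292

v[3] = 2(2) + (-6) - 3(8) = -26
v[4] = 2(-26) + 2 - 3(-6) = -32
v[5] = 2(-32) + (-26) - 3(2) = -96
v[6] = 2(-96) + (-32) - 3(-26) = -146
v[7] = 2(-146) + (-96) - 3(-32) = -292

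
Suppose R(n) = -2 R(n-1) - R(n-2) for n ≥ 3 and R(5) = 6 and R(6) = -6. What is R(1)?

6

Rearranging, R(n-2) = -(R(n) + 2 R(n-1)).
R(4) = -(-6 + 2*6) = -6
R(3) = -(6 + 2*(-6)) = 6
R(2) = -(-6 + 2*6) = -6
R(1) = -(6 + 2*(-6)) = 6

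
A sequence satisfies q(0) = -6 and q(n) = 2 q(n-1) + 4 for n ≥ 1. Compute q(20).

The fixed point is 4/(1 - 2) = -4, so q(n) + 4 = 2(q(n-1) + 4).
Hence q(n) = -2·2^n - 4.
q(20) = -2·2^{20} - 4 = -2·1048576 - 4 = -2097156.

-2097156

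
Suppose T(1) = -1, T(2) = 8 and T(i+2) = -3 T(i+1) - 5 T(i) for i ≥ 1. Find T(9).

T(3) = -3·8 - 5·(-1) = -19
T(4) = -3·(-19) - 5·8 = 17
T(5) = -3·17 - 5·(-19) = 44
T(6) = -3·44 - 5·17 = -217
T(7) = -3·(-217) - 5·44 = 431
T(8) = -3·431 - 5·(-217) = -208
T(9) = -3·(-208) - 5·431 = -1531

-1531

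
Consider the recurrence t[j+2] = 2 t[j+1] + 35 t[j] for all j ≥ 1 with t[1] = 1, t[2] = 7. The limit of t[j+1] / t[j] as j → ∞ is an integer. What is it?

The characteristic equation is r^2 - 2r - 35 = 0, which factors as (r - 7)(r + 5) = 0.
So the roots are 7 and -5. Since |7| > |-5| and the coefficient of 7^j is non-zero, the ratio tends to 7.

7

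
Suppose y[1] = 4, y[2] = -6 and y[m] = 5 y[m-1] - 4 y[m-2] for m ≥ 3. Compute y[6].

-3406

y[3] = 5*(-6) - 4*4 = -46
y[4] = 5*(-46) - 4*(-6) = -206
y[5] = 5*(-206) - 4*(-46) = -846
y[6] = 5*(-846) - 4*(-206) = -3406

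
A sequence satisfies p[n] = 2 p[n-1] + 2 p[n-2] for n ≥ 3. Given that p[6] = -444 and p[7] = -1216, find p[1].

-7

Rearranging, p[n-2] = (p[n] - 2 p[n-1]) / 2.
p[5] = (-1216 - 2·(-444)) / 2 = -328/2 = -164
p[4] = (-444 - 2·(-164)) / 2 = -116/2 = -58
p[3] = (-164 - 2·(-58)) / 2 = -48/2 = -24
p[2] = (-58 - 2·(-24)) / 2 = -10/2 = -5
p[1] = (-24 - 2·(-5)) / 2 = -14/2 = -7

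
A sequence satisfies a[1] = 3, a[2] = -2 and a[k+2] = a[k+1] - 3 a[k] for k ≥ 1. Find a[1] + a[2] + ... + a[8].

a[3] = (-2) - 3·3 = -11
a[4] = (-11) - 3·(-2) = -5
a[5] = (-5) - 3·(-11) = 28
a[6] = 28 - 3·(-5) = 43
a[7] = 43 - 3·28 = -41
a[8] = (-41) - 3·43 = -170
Sum = 3 + (-2) + (-11) + (-5) + 28 + 43 + (-41) + (-170) = -155

-155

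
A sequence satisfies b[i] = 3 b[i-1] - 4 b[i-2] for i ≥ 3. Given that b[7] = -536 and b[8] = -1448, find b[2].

8

Rearranging, b[i-2] = (b[i] - 3 b[i-1]) / -4.
b[6] = (-1448 - 3·(-536)) / -4 = 160/-4 = -40
b[5] = (-536 - 3·(-40)) / -4 = -416/-4 = 104
b[4] = (-40 - 3·104) / -4 = -352/-4 = 88
b[3] = (104 - 3·88) / -4 = -160/-4 = 40
b[2] = (88 - 3·40) / -4 = -32/-4 = 8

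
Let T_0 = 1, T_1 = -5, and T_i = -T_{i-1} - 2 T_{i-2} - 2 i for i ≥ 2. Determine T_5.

T_2 = -(-5) - 2(1) - 4 = -1
T_3 = -(-1) - 2(-5) - 6 = 5
T_4 = -5 - 2(-1) - 8 = -11
T_5 = -(-11) - 2(5) - 10 = -9

-9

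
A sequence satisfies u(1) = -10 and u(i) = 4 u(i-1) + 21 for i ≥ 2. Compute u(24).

-211106232532999

The fixed point is 21/(1 - 4) = -7, so u(i) + 7 = 4(u(i-1) + 7).
Hence u(i) = -3·4^{i-1} - 7.
u(24) = -3·4^{23} - 7 = -3·70368744177664 - 7 = -211106232532999.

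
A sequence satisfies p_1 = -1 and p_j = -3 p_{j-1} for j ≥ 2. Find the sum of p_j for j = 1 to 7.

p_2 = -3·(-1) = 3
p_3 = -3·3 = -9
p_4 = -3·(-9) = 27
p_5 = -3·27 = -81
p_6 = -3·(-81) = 243
p_7 = -3·243 = -729
Sum = (-1) + 3 + (-9) + 27 + (-81) + 243 + (-729) = -547

-547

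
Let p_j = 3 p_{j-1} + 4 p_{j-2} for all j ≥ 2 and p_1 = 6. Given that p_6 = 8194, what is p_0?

Let p_0 = z.
p_2 = 18 + 4z
p_3 = 78 + 12z
p_4 = 306 + 52z
p_5 = 1230 + 204z
p_6 = 4914 + 820z
So 4914 + 820z = 8194, giving z = 4.

4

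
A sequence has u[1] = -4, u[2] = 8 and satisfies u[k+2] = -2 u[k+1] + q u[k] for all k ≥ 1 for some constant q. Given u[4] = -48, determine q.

-5

u[3] = -16 - 4q
u[4] = 32 + 16q
So 32 + 16q = -48, giving q = -5.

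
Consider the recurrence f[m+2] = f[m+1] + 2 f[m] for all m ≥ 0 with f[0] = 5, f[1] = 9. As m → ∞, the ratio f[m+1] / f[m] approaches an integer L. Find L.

2

The characteristic equation is r^2 - r - 2 = 0, which factors as (r - 2)(r + 1) = 0.
So the roots are 2 and -1. Since |2| > |-1| and the coefficient of 2^m is non-zero, the ratio tends to 2.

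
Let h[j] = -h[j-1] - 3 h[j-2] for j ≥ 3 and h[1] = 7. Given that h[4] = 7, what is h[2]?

Let h[2] = z.
h[3] = -21 - z
h[4] = 21 - 2z
So 21 - 2z = 7, giving z = 7.

7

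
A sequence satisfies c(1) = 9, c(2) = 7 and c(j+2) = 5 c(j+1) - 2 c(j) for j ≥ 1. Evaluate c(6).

c(3) = 5*7 - 2*9 = 17
c(4) = 5*17 - 2*7 = 71
c(5) = 5*71 - 2*17 = 321
c(6) = 5*321 - 2*71 = 1463

1463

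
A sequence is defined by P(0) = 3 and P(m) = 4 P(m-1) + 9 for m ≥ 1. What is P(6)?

P(1) = 4·3 + 9 = 21
P(2) = 4·21 + 9 = 93
P(3) = 4·93 + 9 = 381
P(4) = 4·381 + 9 = 1533
P(5) = 4·1533 + 9 = 6141
P(6) = 4·6141 + 9 = 24573

24573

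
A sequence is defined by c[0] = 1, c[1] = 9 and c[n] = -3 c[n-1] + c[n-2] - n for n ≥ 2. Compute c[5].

991

c[2] = -3*9 + 1 - 2 = -28
c[3] = -3*(-28) + 9 - 3 = 90
c[4] = -3*90 + (-28) - 4 = -302
c[5] = -3*(-302) + 90 - 5 = 991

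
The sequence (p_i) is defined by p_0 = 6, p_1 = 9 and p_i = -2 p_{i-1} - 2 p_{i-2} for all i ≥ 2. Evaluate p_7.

p_2 = -2·9 - 2·6 = -30
p_3 = -2·(-30) - 2·9 = 42
p_4 = -2·42 - 2·(-30) = -24
p_5 = -2·(-24) - 2·42 = -36
p_6 = -2·(-36) - 2·(-24) = 120
p_7 = -2·120 - 2·(-36) = -168

-168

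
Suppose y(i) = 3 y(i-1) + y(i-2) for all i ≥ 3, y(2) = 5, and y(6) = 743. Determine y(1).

Let y(1) = z.
y(3) = 15 + z
y(4) = 50 + 3z
y(5) = 165 + 10z
y(6) = 545 + 33z
So 545 + 33z = 743, giving z = 6.

6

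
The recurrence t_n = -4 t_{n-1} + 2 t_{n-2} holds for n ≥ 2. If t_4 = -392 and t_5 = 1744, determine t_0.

-2

Rearranging, t_{n-2} = (t_n + 4 t_{n-1}) / 2.
t_3 = (1744 + 4(-392)) / 2 = 176/2 = 88
t_2 = (-392 + 4(88)) / 2 = -40/2 = -20
t_1 = (88 + 4(-20)) / 2 = 8/2 = 4
t_0 = (-20 + 4(4)) / 2 = -4/2 = -2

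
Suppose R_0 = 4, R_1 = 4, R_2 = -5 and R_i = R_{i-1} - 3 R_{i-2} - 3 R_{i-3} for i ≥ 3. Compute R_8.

R_3 = (-5) - 3*4 - 3*4 = -29
R_4 = (-29) - 3*(-5) - 3*4 = -26
R_5 = (-26) - 3*(-29) - 3*(-5) = 76
R_6 = 76 - 3*(-26) - 3*(-29) = 241
R_7 = 241 - 3*76 - 3*(-26) = 91
R_8 = 91 - 3*241 - 3*76 = -860

-860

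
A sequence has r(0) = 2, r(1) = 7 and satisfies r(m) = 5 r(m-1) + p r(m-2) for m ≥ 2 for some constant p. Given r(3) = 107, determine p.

-4

r(2) = 35 + 2p
r(3) = 175 + 17p
So 175 + 17p = 107, giving p = -4.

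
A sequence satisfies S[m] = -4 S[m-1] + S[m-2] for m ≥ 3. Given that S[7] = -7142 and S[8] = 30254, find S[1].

Rearranging, S[m-2] = S[m] + 4 S[m-1].
S[6] = 30254 + 4*(-7142) = 1686
S[5] = -7142 + 4*1686 = -398
S[4] = 1686 + 4*(-398) = 94
S[3] = -398 + 4*94 = -22
S[2] = 94 + 4*(-22) = 6
S[1] = -22 + 4*6 = 2

2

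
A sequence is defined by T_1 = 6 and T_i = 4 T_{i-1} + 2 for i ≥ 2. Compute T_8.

T_2 = 4*6 + 2 = 26
T_3 = 4*26 + 2 = 106
T_4 = 4*106 + 2 = 426
T_5 = 4*426 + 2 = 1706
T_6 = 4*1706 + 2 = 6826
T_7 = 4*6826 + 2 = 27306
T_8 = 4*27306 + 2 = 109226

109226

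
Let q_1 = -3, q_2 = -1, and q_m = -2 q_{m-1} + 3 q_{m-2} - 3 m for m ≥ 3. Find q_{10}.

19943

q_3 = -2*(-1) + 3*(-3) - 9 = -16
q_4 = -2*(-16) + 3*(-1) - 12 = 17
q_5 = -2*17 + 3*(-16) - 15 = -97
q_6 = -2*(-97) + 3*17 - 18 = 227
q_7 = -2*227 + 3*(-97) - 21 = -766
q_8 = -2*(-766) + 3*227 - 24 = 2189
q_9 = -2*2189 + 3*(-766) - 27 = -6703
q_{10} = -2*(-6703) + 3*2189 - 30 = 19943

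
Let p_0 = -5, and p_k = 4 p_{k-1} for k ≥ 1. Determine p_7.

-81920

p_1 = 4(-5) = -20
p_2 = 4(-20) = -80
p_3 = 4(-80) = -320
p_4 = 4(-320) = -1280
p_5 = 4(-1280) = -5120
p_6 = 4(-5120) = -20480
p_7 = 4(-20480) = -81920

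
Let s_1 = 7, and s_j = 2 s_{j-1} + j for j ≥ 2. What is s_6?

s_2 = 2(7) + 2 = 16
s_3 = 2(16) + 3 = 35
s_4 = 2(35) + 4 = 74
s_5 = 2(74) + 5 = 153
s_6 = 2(153) + 6 = 312

312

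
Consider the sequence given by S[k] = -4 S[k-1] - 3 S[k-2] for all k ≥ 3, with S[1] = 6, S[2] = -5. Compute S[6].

115

S[3] = -4(-5) - 3(6) = 2
S[4] = -4(2) - 3(-5) = 7
S[5] = -4(7) - 3(2) = -34
S[6] = -4(-34) - 3(7) = 115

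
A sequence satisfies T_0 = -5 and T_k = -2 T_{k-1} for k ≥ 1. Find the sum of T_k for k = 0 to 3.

T_1 = -2*(-5) = 10
T_2 = -2*10 = -20
T_3 = -2*(-20) = 40
Sum = (-5) + 10 + (-20) + 40 = 25

25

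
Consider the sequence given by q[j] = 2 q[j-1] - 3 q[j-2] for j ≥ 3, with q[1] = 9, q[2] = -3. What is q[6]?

141

q[3] = 2(-3) - 3(9) = -33
q[4] = 2(-33) - 3(-3) = -57
q[5] = 2(-57) - 3(-33) = -15
q[6] = 2(-15) - 3(-57) = 141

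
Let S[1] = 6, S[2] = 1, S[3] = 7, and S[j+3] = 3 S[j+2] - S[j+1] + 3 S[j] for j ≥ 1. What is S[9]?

S[4] = 3*7 - 1 + 3*6 = 38
S[5] = 3*38 - 7 + 3*1 = 110
S[6] = 3*110 - 38 + 3*7 = 313
S[7] = 3*313 - 110 + 3*38 = 943
S[8] = 3*943 - 313 + 3*110 = 2846
S[9] = 3*2846 - 943 + 3*313 = 8534

8534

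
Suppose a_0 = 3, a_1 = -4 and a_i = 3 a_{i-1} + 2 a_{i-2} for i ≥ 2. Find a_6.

a_2 = 3·(-4) + 2·3 = -6
a_3 = 3·(-6) + 2·(-4) = -26
a_4 = 3·(-26) + 2·(-6) = -90
a_5 = 3·(-90) + 2·(-26) = -322
a_6 = 3·(-322) + 2·(-90) = -1146

-1146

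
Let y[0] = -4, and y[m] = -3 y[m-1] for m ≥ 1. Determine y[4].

-324

y[1] = -3·(-4) = 12
y[2] = -3·12 = -36
y[3] = -3·(-36) = 108
y[4] = -3·108 = -324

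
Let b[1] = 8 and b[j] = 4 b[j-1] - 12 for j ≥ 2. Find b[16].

4294967300

The fixed point is -12/(1 - 4) = 4, so b[j] - 4 = 4(b[j-1] - 4).
Hence b[j] = 4·4^{j-1} + 4.
b[16] = 4·4^{15} + 4 = 4·1073741824 + 4 = 4294967300.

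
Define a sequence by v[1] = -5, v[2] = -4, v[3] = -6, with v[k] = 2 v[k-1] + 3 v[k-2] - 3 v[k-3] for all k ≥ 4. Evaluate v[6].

v[4] = 2*(-6) + 3*(-4) - 3*(-5) = -9
v[5] = 2*(-9) + 3*(-6) - 3*(-4) = -24
v[6] = 2*(-24) + 3*(-9) - 3*(-6) = -57

-57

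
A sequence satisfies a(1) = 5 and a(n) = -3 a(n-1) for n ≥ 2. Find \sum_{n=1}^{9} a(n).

a(2) = -3*5 = -15
a(3) = -3*(-15) = 45
a(4) = -3*45 = -135
a(5) = -3*(-135) = 405
a(6) = -3*405 = -1215
a(7) = -3*(-1215) = 3645
a(8) = -3*3645 = -10935
a(9) = -3*(-10935) = 32805
Sum = 5 + (-15) + 45 + (-135) + 405 + (-1215) + 3645 + (-10935) + 32805 = 24605

24605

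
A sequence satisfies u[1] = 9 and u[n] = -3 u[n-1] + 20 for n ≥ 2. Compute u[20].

The fixed point is 20/(1 + 3) = 5, so u[n] - 5 = -3(u[n-1] - 5).
Hence u[n] = 4·(-3)^{n-1} + 5.
u[20] = 4·(-3)^{19} + 5 = 4·-1162261467 + 5 = -4649045863.

-4649045863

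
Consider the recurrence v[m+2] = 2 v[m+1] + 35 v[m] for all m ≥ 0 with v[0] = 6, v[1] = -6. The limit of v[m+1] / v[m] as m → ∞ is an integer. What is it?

The characteristic equation is r^2 - 2r - 35 = 0, which factors as (r - 7)(r + 5) = 0.
So the roots are 7 and -5. Since |7| > |-5| and the coefficient of 7^m is non-zero, the ratio tends to 7.

7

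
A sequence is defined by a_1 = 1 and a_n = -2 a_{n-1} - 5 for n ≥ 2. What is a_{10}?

-1367

a_2 = -2·1 - 5 = -7
a_3 = -2·(-7) - 5 = 9
a_4 = -2·9 - 5 = -23
a_5 = -2·(-23) - 5 = 41
a_6 = -2·41 - 5 = -87
a_7 = -2·(-87) - 5 = 169
a_8 = -2·169 - 5 = -343
a_9 = -2·(-343) - 5 = 681
a_{10} = -2·681 - 5 = -1367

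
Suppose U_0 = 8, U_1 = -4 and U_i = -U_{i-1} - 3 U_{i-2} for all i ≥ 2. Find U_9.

U_2 = -(-4) - 3(8) = -20
U_3 = -(-20) - 3(-4) = 32
U_4 = -32 - 3(-20) = 28
U_5 = -28 - 3(32) = -124
U_6 = -(-124) - 3(28) = 40
U_7 = -40 - 3(-124) = 332
U_8 = -332 - 3(40) = -452
U_9 = -(-452) - 3(332) = -544

-544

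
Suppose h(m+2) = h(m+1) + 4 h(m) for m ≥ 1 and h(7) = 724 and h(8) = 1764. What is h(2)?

Rearranging, h(m-2) = (h(m) - h(m-1)) / 4.
h(6) = (1764 - 724) / 4 = 1040/4 = 260
h(5) = (724 - 260) / 4 = 464/4 = 116
h(4) = (260 - 116) / 4 = 144/4 = 36
h(3) = (116 - 36) / 4 = 80/4 = 20
h(2) = (36 - 20) / 4 = 16/4 = 4

4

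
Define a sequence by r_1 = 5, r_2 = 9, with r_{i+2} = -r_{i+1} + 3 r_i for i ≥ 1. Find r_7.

r_3 = -9 + 3*5 = 6
r_4 = -6 + 3*9 = 21
r_5 = -21 + 3*6 = -3
r_6 = -(-3) + 3*21 = 66
r_7 = -66 + 3*(-3) = -75

-75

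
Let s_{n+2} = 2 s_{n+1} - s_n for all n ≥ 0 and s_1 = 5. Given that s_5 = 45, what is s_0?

Let s_0 = z.
s_2 = 10 - z
s_3 = 15 - 2z
s_4 = 20 - 3z
s_5 = 25 - 4z
So 25 - 4z = 45, giving z = -5.

-5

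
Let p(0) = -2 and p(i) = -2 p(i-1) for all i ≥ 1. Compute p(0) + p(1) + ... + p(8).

p(1) = -2*(-2) = 4
p(2) = -2*4 = -8
p(3) = -2*(-8) = 16
p(4) = -2*16 = -32
p(5) = -2*(-32) = 64
p(6) = -2*64 = -128
p(7) = -2*(-128) = 256
p(8) = -2*256 = -512
Sum = (-2) + 4 + (-8) + 16 + (-32) + 64 + (-128) + 256 + (-512) = -342

-342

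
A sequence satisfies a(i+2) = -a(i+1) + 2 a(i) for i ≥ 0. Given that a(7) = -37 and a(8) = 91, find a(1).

5

Rearranging, a(i-2) = (a(i) + a(i-1)) / 2.
a(6) = (91 + (-37)) / 2 = 54/2 = 27
a(5) = (-37 + 27) / 2 = -10/2 = -5
a(4) = (27 + (-5)) / 2 = 22/2 = 11
a(3) = (-5 + 11) / 2 = 6/2 = 3
a(2) = (11 + 3) / 2 = 14/2 = 7
a(1) = (3 + 7) / 2 = 10/2 = 5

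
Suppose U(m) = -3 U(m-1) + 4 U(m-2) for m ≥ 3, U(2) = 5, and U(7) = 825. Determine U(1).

Let U(1) = x.
U(3) = -15 + 4x
U(4) = 65 - 12x
U(5) = -255 + 52x
U(6) = 1025 - 204x
U(7) = -4095 + 820x
So -4095 + 820x = 825, giving x = 6.

6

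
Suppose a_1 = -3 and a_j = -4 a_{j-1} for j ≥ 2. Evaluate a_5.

a_2 = -4·(-3) = 12
a_3 = -4·12 = -48
a_4 = -4·(-48) = 192
a_5 = -4·192 = -768

-768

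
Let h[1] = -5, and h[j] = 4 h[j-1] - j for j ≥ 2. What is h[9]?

-378649

h[2] = 4(-5) - 2 = -22
h[3] = 4(-22) - 3 = -91
h[4] = 4(-91) - 4 = -368
h[5] = 4(-368) - 5 = -1477
h[6] = 4(-1477) - 6 = -5914
h[7] = 4(-5914) - 7 = -23663
h[8] = 4(-23663) - 8 = -94660
h[9] = 4(-94660) - 9 = -378649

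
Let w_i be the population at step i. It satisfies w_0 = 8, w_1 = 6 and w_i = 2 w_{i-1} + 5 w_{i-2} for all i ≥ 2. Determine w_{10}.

856932

w_2 = 2·6 + 5·8 = 52
w_3 = 2·52 + 5·6 = 134
w_4 = 2·134 + 5·52 = 528
w_5 = 2·528 + 5·134 = 1726
w_6 = 2·1726 + 5·528 = 6092
w_7 = 2·6092 + 5·1726 = 20814
w_8 = 2·20814 + 5·6092 = 72088
w_9 = 2·72088 + 5·20814 = 248246
w_{10} = 2·248246 + 5·72088 = 856932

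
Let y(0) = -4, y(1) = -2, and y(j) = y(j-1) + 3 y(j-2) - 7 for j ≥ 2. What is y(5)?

y(2) = (-2) + 3(-4) - 7 = -21
y(3) = (-21) + 3(-2) - 7 = -34
y(4) = (-34) + 3(-21) - 7 = -104
y(5) = (-104) + 3(-34) - 7 = -213

-213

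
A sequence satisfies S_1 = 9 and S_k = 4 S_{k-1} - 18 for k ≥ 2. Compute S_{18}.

The fixed point is -18/(1 - 4) = 6, so S_k - 6 = 4(S_{k-1} - 6).
Hence S_k = 3·4^{k-1} + 6.
S_{18} = 3·4^{17} + 6 = 3·17179869184 + 6 = 51539607558.

51539607558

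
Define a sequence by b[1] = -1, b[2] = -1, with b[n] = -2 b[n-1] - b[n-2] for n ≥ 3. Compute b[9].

15

b[3] = -2*(-1) - (-1) = 3
b[4] = -2*3 - (-1) = -5
b[5] = -2*(-5) - 3 = 7
b[6] = -2*7 - (-5) = -9
b[7] = -2*(-9) - 7 = 11
b[8] = -2*11 - (-9) = -13
b[9] = -2*(-13) - 11 = 15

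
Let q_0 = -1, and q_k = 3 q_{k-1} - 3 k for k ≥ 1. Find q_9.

q_1 = 3*(-1) - 3 = -6
q_2 = 3*(-6) - 6 = -24
q_3 = 3*(-24) - 9 = -81
q_4 = 3*(-81) - 12 = -255
q_5 = 3*(-255) - 15 = -780
q_6 = 3*(-780) - 18 = -2358
q_7 = 3*(-2358) - 21 = -7095
q_8 = 3*(-7095) - 24 = -21309
q_9 = 3*(-21309) - 27 = -63954

-63954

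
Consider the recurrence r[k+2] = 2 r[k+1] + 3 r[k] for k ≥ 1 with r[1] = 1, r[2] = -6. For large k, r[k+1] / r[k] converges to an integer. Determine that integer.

The characteristic equation is r^2 - 2r - 3 = 0, which factors as (r - 3)(r + 1) = 0.
So the roots are 3 and -1. Since |3| > |-1| and the coefficient of 3^k is non-zero, the ratio tends to 3.

3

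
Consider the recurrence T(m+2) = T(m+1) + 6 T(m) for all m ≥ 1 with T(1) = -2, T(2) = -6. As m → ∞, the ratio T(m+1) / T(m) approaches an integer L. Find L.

3

The characteristic equation is r^2 - r - 6 = 0, which factors as (r - 3)(r + 2) = 0.
So the roots are 3 and -2. Since |3| > |-2| and the coefficient of 3^m is non-zero, the ratio tends to 3.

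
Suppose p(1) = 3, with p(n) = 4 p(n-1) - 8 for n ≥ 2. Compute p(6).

344

p(2) = 4·3 - 8 = 4
p(3) = 4·4 - 8 = 8
p(4) = 4·8 - 8 = 24
p(5) = 4·24 - 8 = 88
p(6) = 4·88 - 8 = 344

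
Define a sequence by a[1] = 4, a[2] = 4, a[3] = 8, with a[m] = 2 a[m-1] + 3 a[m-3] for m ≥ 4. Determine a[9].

a[4] = 2·8 + 3·4 = 28
a[5] = 2·28 + 3·4 = 68
a[6] = 2·68 + 3·8 = 160
a[7] = 2·160 + 3·28 = 404
a[8] = 2·404 + 3·68 = 1012
a[9] = 2·1012 + 3·160 = 2504

2504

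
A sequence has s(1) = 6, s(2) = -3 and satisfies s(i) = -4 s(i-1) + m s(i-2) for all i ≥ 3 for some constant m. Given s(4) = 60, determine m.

-4

s(3) = 12 + 6m
s(4) = -48 - 27m
So -48 - 27m = 60, giving m = -4.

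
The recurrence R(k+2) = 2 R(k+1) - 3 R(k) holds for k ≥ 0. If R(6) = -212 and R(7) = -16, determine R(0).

-4

Rearranging, R(k-2) = (R(k) - 2 R(k-1)) / -3.
R(5) = (-16 - 2*(-212)) / -3 = 408/-3 = -136
R(4) = (-212 - 2*(-136)) / -3 = 60/-3 = -20
R(3) = (-136 - 2*(-20)) / -3 = -96/-3 = 32
R(2) = (-20 - 2*32) / -3 = -84/-3 = 28
R(1) = (32 - 2*28) / -3 = -24/-3 = 8
R(0) = (28 - 2*8) / -3 = 12/-3 = -4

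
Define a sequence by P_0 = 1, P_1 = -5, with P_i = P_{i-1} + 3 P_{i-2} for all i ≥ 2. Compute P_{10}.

P_2 = (-5) + 3(1) = -2
P_3 = (-2) + 3(-5) = -17
P_4 = (-17) + 3(-2) = -23
P_5 = (-23) + 3(-17) = -74
P_6 = (-74) + 3(-23) = -143
P_7 = (-143) + 3(-74) = -365
P_8 = (-365) + 3(-143) = -794
P_9 = (-794) + 3(-365) = -1889
P_{10} = (-1889) + 3(-794) = -4271

-4271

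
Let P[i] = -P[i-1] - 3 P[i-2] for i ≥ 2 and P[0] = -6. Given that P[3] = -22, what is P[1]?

2

Let P[1] = x.
P[2] = 18 - x
P[3] = -18 - 2x
So -18 - 2x = -22, giving x = 2.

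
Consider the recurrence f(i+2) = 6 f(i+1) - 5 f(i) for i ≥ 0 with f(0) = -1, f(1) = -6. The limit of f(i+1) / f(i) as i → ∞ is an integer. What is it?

The characteristic equation is r^2 - 6r + 5 = 0, which factors as (r - 5)(r - 1) = 0.
So the roots are 5 and 1. Since |5| > |1| and the coefficient of 5^i is non-zero, the ratio tends to 5.

5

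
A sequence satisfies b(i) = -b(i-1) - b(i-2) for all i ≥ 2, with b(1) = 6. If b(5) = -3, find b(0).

-3

Let b(0) = w.
b(2) = -6 - w
b(3) = w
b(4) = 6
b(5) = -6 - w
So -6 - w = -3, giving w = -3.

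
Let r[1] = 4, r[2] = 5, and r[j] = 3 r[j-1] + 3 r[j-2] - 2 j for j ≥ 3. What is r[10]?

203386

r[3] = 3·5 + 3·4 - 6 = 21
r[4] = 3·21 + 3·5 - 8 = 70
r[5] = 3·70 + 3·21 - 10 = 263
r[6] = 3·263 + 3·70 - 12 = 987
r[7] = 3·987 + 3·263 - 14 = 3736
r[8] = 3·3736 + 3·987 - 16 = 14153
r[9] = 3·14153 + 3·3736 - 18 = 53649
r[10] = 3·53649 + 3·14153 - 20 = 203386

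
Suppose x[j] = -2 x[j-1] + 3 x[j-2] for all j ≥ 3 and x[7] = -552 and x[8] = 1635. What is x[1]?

-6

Rearranging, x[j-2] = (x[j] + 2 x[j-1]) / 3.
x[6] = (1635 + 2*(-552)) / 3 = 531/3 = 177
x[5] = (-552 + 2*177) / 3 = -198/3 = -66
x[4] = (177 + 2*(-66)) / 3 = 45/3 = 15
x[3] = (-66 + 2*15) / 3 = -36/3 = -12
x[2] = (15 + 2*(-12)) / 3 = -9/3 = -3
x[1] = (-12 + 2*(-3)) / 3 = -18/3 = -6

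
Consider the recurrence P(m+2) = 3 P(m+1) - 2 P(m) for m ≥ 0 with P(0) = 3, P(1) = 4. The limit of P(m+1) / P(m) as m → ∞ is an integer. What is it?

The characteristic equation is r^2 - 3r + 2 = 0, which factors as (r - 2)(r - 1) = 0.
So the roots are 2 and 1. Since |2| > |1| and the coefficient of 2^m is non-zero, the ratio tends to 2.

2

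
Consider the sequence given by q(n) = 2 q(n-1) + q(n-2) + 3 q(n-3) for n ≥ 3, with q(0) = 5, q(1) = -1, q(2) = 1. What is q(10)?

q(3) = 2(1) + (-1) + 3(5) = 16
q(4) = 2(16) + 1 + 3(-1) = 30
q(5) = 2(30) + 16 + 3(1) = 79
q(6) = 2(79) + 30 + 3(16) = 236
q(7) = 2(236) + 79 + 3(30) = 641
q(8) = 2(641) + 236 + 3(79) = 1755
q(9) = 2(1755) + 641 + 3(236) = 4859
q(10) = 2(4859) + 1755 + 3(641) = 13396

13396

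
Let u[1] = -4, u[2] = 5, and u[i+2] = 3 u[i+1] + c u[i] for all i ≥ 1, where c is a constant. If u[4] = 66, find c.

u[3] = 15 - 4c
u[4] = 45 - 7c
So 45 - 7c = 66, giving c = -3.

-3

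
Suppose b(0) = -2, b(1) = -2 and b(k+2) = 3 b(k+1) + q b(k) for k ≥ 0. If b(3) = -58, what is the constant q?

5

b(2) = -6 - 2q
b(3) = -18 - 8q
So -18 - 8q = -58, giving q = 5.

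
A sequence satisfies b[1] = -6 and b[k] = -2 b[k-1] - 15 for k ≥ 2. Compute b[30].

536870907

The fixed point is -15/(1 + 2) = -5, so b[k] + 5 = -2(b[k-1] + 5).
Hence b[k] = -1·(-2)^{k-1} - 5.
b[30] = -1·(-2)^{29} - 5 = -1·-536870912 - 5 = 536870907.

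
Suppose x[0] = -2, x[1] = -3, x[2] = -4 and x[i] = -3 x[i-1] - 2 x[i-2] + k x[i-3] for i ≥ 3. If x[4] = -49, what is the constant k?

x[3] = 18 - 2k
x[4] = -46 + 3k
So -46 + 3k = -49, giving k = -1.

-1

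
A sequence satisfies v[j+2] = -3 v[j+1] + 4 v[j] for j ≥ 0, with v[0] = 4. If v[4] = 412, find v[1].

Let v[1] = w.
v[2] = 16 - 3w
v[3] = -48 + 13w
v[4] = 208 - 51w
So 208 - 51w = 412, giving w = -4.

-4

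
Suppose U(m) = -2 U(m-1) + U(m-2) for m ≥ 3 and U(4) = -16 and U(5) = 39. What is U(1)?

Rearranging, U(m-2) = U(m) + 2 U(m-1).
U(3) = 39 + 2(-16) = 7
U(2) = -16 + 2(7) = -2
U(1) = 7 + 2(-2) = 3

3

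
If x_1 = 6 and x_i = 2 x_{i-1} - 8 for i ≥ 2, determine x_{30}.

-1073741816

The fixed point is -8/(1 - 2) = 8, so x_i - 8 = 2(x_{i-1} - 8).
Hence x_i = -2·2^{i-1} + 8.
x_{30} = -2·2^{29} + 8 = -2·536870912 + 8 = -1073741816.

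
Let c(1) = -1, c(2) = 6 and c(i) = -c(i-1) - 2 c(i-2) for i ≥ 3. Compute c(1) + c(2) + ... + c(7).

c(3) = -6 - 2(-1) = -4
c(4) = -(-4) - 2(6) = -8
c(5) = -(-8) - 2(-4) = 16
c(6) = -16 - 2(-8) = 0
c(7) = -0 - 2(16) = -32
Sum = (-1) + 6 + (-4) + (-8) + 16 + 0 + (-32) = -23

-23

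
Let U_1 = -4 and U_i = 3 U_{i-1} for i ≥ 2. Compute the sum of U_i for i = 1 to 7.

U_2 = 3*(-4) = -12
U_3 = 3*(-12) = -36
U_4 = 3*(-36) = -108
U_5 = 3*(-108) = -324
U_6 = 3*(-324) = -972
U_7 = 3*(-972) = -2916
Sum = (-4) + (-12) + (-36) + (-108) + (-324) + (-972) + (-2916) = -4372

-4372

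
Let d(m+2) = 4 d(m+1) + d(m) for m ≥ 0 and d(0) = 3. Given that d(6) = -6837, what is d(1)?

Let d(1) = w.
d(2) = 3 + 4w
d(3) = 12 + 17w
d(4) = 51 + 72w
d(5) = 216 + 305w
d(6) = 915 + 1292w
So 915 + 1292w = -6837, giving w = -6.

-6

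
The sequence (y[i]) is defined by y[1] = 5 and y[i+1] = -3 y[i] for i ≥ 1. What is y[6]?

y[2] = -3·5 = -15
y[3] = -3·(-15) = 45
y[4] = -3·45 = -135
y[5] = -3·(-135) = 405
y[6] = -3·405 = -1215

-1215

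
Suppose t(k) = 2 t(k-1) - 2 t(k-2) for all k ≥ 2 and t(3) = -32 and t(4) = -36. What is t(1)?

2

Rearranging, t(k-2) = (t(k) - 2 t(k-1)) / -2.
t(2) = (-36 - 2·(-32)) / -2 = 28/-2 = -14
t(1) = (-32 - 2·(-14)) / -2 = -4/-2 = 2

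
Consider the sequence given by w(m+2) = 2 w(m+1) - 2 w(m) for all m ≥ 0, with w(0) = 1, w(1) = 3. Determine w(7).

-8

w(2) = 2*3 - 2*1 = 4
w(3) = 2*4 - 2*3 = 2
w(4) = 2*2 - 2*4 = -4
w(5) = 2*(-4) - 2*2 = -12
w(6) = 2*(-12) - 2*(-4) = -16
w(7) = 2*(-16) - 2*(-12) = -8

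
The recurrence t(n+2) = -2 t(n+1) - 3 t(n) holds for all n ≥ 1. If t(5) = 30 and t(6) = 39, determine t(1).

-6

Rearranging, t(n-2) = (t(n) + 2 t(n-1)) / -3.
t(4) = (39 + 2·30) / -3 = 99/-3 = -33
t(3) = (30 + 2·(-33)) / -3 = -36/-3 = 12
t(2) = (-33 + 2·12) / -3 = -9/-3 = 3
t(1) = (12 + 2·3) / -3 = 18/-3 = -6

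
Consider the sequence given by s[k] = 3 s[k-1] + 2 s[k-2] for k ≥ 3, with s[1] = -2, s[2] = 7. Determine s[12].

1667081

s[3] = 3*7 + 2*(-2) = 17
s[4] = 3*17 + 2*7 = 65
s[5] = 3*65 + 2*17 = 229
s[6] = 3*229 + 2*65 = 817
s[7] = 3*817 + 2*229 = 2909
s[8] = 3*2909 + 2*817 = 10361
s[9] = 3*10361 + 2*2909 = 36901
s[10] = 3*36901 + 2*10361 = 131425
s[11] = 3*131425 + 2*36901 = 468077
s[12] = 3*468077 + 2*131425 = 1667081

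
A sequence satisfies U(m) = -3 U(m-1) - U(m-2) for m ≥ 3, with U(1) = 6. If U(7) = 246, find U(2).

Let U(2) = v.
U(3) = -6 - 3v
U(4) = 18 + 8v
U(5) = -48 - 21v
U(6) = 126 + 55v
U(7) = -330 - 144v
So -330 - 144v = 246, giving v = -4.

-4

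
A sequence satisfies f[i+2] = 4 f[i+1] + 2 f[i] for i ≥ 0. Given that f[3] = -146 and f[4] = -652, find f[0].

Rearranging, f[i-2] = (f[i] - 4 f[i-1]) / 2.
f[2] = (-652 - 4·(-146)) / 2 = -68/2 = -34
f[1] = (-146 - 4·(-34)) / 2 = -10/2 = -5
f[0] = (-34 - 4·(-5)) / 2 = -14/2 = -7

-7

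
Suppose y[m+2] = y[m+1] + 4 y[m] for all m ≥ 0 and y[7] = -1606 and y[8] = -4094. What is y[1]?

Rearranging, y[m-2] = (y[m] - y[m-1]) / 4.
y[6] = (-4094 - (-1606)) / 4 = -2488/4 = -622
y[5] = (-1606 - (-622)) / 4 = -984/4 = -246
y[4] = (-622 - (-246)) / 4 = -376/4 = -94
y[3] = (-246 - (-94)) / 4 = -152/4 = -38
y[2] = (-94 - (-38)) / 4 = -56/4 = -14
y[1] = (-38 - (-14)) / 4 = -24/4 = -6

-6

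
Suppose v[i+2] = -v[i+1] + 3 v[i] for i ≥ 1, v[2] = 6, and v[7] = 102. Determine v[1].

Let v[1] = w.
v[3] = -6 + 3w
v[4] = 24 - 3w
v[5] = -42 + 12w
v[6] = 114 - 21w
v[7] = -240 + 57w
So -240 + 57w = 102, giving w = 6.

6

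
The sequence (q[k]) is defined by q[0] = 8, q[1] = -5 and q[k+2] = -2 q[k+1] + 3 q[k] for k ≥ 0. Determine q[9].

q[2] = -2(-5) + 3(8) = 34
q[3] = -2(34) + 3(-5) = -83
q[4] = -2(-83) + 3(34) = 268
q[5] = -2(268) + 3(-83) = -785
q[6] = -2(-785) + 3(268) = 2374
q[7] = -2(2374) + 3(-785) = -7103
q[8] = -2(-7103) + 3(2374) = 21328
q[9] = -2(21328) + 3(-7103) = -63965

-63965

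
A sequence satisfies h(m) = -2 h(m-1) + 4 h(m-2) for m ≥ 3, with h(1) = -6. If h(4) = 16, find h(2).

-4

Let h(2) = z.
h(3) = -24 - 2z
h(4) = 48 + 8z
So 48 + 8z = 16, giving z = -4.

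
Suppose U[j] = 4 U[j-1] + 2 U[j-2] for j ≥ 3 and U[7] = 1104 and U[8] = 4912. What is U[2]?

Rearranging, U[j-2] = (U[j] - 4 U[j-1]) / 2.
U[6] = (4912 - 4*1104) / 2 = 496/2 = 248
U[5] = (1104 - 4*248) / 2 = 112/2 = 56
U[4] = (248 - 4*56) / 2 = 24/2 = 12
U[3] = (56 - 4*12) / 2 = 8/2 = 4
U[2] = (12 - 4*4) / 2 = -4/2 = -2

-2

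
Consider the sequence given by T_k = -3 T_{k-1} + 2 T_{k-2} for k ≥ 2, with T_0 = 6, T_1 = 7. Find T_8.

-22797

T_2 = -3·7 + 2·6 = -9
T_3 = -3·(-9) + 2·7 = 41
T_4 = -3·41 + 2·(-9) = -141
T_5 = -3·(-141) + 2·41 = 505
T_6 = -3·505 + 2·(-141) = -1797
T_7 = -3·(-1797) + 2·505 = 6401
T_8 = -3·6401 + 2·(-1797) = -22797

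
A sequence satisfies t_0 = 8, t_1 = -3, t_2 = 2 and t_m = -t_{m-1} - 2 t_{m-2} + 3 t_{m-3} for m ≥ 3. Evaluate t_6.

175

t_3 = -2 - 2*(-3) + 3*8 = 28
t_4 = -28 - 2*2 + 3*(-3) = -41
t_5 = -(-41) - 2*28 + 3*2 = -9
t_6 = -(-9) - 2*(-41) + 3*28 = 175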